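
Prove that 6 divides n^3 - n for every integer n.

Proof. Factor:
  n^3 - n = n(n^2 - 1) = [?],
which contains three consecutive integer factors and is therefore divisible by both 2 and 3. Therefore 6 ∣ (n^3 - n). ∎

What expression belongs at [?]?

(n - 1)n(n + 1)

n(n^2 - 1) = n(n - 1)(n + 1) = (n - 1)n(n + 1).
These three factors are consecutive integers, so their product is divisible by 6.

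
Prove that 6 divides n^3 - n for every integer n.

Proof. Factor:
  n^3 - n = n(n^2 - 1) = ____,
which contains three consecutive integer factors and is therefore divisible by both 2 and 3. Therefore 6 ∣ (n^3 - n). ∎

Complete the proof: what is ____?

(n - 1)n(n + 1)

n(n^2 - 1) = n(n - 1)(n + 1) = (n - 1)n(n + 1).
These three factors are consecutive integers, so their product is divisible by 6.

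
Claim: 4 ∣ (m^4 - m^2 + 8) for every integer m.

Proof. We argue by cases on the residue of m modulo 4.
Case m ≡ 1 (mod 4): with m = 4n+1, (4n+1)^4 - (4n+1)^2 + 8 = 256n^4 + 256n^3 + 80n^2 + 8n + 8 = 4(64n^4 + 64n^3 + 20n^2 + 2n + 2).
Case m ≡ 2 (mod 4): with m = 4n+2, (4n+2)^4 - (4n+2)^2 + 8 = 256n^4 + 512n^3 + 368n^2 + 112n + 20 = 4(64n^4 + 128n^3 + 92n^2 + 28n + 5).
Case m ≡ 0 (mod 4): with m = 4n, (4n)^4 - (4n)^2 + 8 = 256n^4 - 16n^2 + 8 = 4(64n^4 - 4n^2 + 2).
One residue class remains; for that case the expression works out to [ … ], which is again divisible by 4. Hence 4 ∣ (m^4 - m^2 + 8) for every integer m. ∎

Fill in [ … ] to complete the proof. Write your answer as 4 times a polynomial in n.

4(64n^4 + 192n^3 + 212n^2 + 102n + 20)

Only m ≡ 3 (mod 4) is unaccounted for. Put m = 4n+3:
(4n+3)^4 - (4n+3)^2 + 8 expands to 256n^4 + 768n^3 + 848n^2 + 408n + 80,
and factoring out 4 leaves 4(64n^4 + 192n^3 + 212n^2 + 102n + 20).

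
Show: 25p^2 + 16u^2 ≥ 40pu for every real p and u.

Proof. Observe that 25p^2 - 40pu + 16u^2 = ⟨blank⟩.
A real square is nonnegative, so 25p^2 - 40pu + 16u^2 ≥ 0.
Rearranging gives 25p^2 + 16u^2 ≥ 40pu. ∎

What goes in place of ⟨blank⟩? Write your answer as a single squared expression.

(5p - 4u)^2

25p^2 - 40pu + 16u^2 is a perfect-square trinomial: the outer terms are (5p)^2 and (4u)^2, and the cross term is -2·5p·4u.
So 25p^2 - 40pu + 16u^2 = (5p - 4u)^2 ≥ 0.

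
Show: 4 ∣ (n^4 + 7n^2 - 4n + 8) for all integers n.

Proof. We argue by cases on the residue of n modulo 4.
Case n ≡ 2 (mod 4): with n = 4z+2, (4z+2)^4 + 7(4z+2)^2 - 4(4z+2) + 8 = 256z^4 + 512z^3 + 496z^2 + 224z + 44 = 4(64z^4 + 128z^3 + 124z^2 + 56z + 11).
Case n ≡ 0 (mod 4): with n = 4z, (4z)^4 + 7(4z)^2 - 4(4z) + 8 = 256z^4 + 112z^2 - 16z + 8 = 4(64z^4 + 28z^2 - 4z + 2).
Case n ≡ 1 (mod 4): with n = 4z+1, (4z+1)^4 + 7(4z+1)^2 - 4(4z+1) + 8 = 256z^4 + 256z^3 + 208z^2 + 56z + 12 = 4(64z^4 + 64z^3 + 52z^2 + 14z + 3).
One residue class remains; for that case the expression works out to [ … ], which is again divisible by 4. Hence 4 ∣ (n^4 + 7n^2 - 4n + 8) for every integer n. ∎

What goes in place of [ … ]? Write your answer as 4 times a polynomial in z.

4(64z^4 + 192z^3 + 244z^2 + 146z + 35)

Only n ≡ 3 (mod 4) is unaccounted for. Put n = 4z+3:
(4z+3)^4 + 7(4z+3)^2 - 4(4z+3) + 8 expands to 256z^4 + 768z^3 + 976z^2 + 584z + 140,
and factoring out 4 leaves 4(64z^4 + 192z^3 + 244z^2 + 146z + 35).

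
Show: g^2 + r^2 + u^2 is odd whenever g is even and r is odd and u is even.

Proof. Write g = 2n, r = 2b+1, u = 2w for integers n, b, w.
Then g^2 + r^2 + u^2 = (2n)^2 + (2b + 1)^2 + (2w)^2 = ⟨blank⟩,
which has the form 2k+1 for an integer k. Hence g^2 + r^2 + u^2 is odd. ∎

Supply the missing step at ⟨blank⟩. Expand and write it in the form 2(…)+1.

2(2b^2 + 2b + 2n^2 + 2w^2) + 1

Expanding: (2n)^2 + (2b + 1)^2 + (2w)^2 = 4b^2 + 4b + 4n^2 + 4w^2 + 1.
Every term except the constant is even, so this is 2(2b^2 + 2b + 2n^2 + 2w^2) + 1,
and 2b^2 + 2b + 2n^2 + 2w^2 ∈ ℤ gives the required form.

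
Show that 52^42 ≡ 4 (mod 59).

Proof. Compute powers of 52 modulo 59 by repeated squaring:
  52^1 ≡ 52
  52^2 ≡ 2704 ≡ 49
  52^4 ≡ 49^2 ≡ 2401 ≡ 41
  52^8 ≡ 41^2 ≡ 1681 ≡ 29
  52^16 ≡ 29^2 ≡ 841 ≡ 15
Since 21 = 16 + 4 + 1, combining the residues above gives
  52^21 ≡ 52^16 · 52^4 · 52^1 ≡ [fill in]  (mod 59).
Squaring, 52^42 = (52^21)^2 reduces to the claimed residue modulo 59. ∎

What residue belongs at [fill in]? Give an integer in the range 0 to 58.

2

52^16 · 52^4 · 52^1 ≡ 15 · 41 · 52 = 31980.
31980 mod 59 = 2, so 52^21 ≡ 2 (mod 59).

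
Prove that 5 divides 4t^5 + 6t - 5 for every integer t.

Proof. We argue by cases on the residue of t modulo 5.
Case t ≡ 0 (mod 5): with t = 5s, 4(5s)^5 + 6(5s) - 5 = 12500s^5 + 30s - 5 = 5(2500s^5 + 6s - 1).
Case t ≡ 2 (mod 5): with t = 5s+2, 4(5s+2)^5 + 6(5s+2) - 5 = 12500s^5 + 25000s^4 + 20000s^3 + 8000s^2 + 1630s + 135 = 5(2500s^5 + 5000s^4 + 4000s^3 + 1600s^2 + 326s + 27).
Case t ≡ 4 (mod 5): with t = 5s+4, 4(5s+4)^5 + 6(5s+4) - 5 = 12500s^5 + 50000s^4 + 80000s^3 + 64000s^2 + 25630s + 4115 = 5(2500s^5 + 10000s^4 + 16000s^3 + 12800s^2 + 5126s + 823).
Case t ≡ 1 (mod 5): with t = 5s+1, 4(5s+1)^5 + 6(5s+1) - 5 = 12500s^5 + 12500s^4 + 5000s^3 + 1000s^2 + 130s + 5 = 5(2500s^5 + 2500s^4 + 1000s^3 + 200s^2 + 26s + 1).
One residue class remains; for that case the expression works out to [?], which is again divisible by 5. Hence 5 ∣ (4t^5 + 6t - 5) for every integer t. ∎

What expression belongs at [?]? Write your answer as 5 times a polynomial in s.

The residues treated are {0, 2, 4, 1}, so the missing case is t ≡ 3 (mod 5); write t = 5s+3.
Then 4(5s+3)^5 + 6(5s+3) - 5 = 12500s^5 + 37500s^4 + 45000s^3 + 27000s^2 + 8130s + 985 = 5(2500s^5 + 7500s^4 + 9000s^3 + 5400s^2 + 1626s + 197).

5(2500s^5 + 7500s^4 + 9000s^3 + 5400s^2 + 1626s + 197)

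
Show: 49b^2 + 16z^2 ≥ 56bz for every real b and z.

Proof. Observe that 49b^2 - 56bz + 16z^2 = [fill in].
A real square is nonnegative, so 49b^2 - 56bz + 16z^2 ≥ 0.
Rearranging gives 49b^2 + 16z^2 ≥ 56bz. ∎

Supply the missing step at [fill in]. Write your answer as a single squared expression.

(7b - 4z)^2

The leading and trailing coefficients are 7^2 and 4^2, and 56 = 2·7·4, so the trinomial is (7b - 4z)^2.
Hence 49b^2 - 56bz + 16z^2 ≥ 0.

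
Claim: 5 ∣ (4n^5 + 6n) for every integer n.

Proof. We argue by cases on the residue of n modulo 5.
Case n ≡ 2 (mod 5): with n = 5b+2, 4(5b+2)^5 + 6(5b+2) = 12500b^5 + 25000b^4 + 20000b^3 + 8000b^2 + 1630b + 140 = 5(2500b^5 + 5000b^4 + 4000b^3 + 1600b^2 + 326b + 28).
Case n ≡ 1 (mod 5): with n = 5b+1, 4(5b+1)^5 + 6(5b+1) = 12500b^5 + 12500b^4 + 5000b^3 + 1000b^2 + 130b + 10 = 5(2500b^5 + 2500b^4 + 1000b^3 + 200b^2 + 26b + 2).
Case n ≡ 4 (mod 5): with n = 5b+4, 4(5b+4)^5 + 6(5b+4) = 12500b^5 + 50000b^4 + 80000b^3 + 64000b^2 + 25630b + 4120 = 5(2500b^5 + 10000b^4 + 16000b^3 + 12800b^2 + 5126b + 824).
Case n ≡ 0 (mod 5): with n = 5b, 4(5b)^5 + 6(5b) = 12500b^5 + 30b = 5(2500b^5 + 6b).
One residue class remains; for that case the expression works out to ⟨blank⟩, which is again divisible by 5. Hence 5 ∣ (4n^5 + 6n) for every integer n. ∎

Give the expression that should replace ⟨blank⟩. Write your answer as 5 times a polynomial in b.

The residues treated are {2, 1, 4, 0}, so the missing case is n ≡ 3 (mod 5); write n = 5b+3.
Then 4(5b+3)^5 + 6(5b+3) = 12500b^5 + 37500b^4 + 45000b^3 + 27000b^2 + 8130b + 990 = 5(2500b^5 + 7500b^4 + 9000b^3 + 5400b^2 + 1626b + 198).

5(2500b^5 + 7500b^4 + 9000b^3 + 5400b^2 + 1626b + 198)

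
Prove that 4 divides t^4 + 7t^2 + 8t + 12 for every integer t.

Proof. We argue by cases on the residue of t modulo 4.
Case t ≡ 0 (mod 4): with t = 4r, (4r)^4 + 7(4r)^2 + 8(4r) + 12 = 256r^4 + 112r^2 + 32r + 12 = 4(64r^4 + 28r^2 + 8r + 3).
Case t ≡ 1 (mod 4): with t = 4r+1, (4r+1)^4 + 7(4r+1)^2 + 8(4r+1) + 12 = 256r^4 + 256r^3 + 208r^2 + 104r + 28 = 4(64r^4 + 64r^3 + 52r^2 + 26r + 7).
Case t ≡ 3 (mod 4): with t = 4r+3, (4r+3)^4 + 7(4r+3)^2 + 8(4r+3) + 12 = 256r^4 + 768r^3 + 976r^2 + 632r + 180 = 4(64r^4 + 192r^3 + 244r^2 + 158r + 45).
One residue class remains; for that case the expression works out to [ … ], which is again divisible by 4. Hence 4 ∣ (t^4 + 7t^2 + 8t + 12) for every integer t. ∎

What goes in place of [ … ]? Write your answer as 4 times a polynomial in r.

4(64r^4 + 128r^3 + 124r^2 + 68r + 18)

The residues treated are {0, 1, 3}, so the missing case is t ≡ 2 (mod 4); write t = 4r+2.
Then (4r+2)^4 + 7(4r+2)^2 + 8(4r+2) + 12 = 256r^4 + 512r^3 + 496r^2 + 272r + 72 = 4(64r^4 + 128r^3 + 124r^2 + 68r + 18).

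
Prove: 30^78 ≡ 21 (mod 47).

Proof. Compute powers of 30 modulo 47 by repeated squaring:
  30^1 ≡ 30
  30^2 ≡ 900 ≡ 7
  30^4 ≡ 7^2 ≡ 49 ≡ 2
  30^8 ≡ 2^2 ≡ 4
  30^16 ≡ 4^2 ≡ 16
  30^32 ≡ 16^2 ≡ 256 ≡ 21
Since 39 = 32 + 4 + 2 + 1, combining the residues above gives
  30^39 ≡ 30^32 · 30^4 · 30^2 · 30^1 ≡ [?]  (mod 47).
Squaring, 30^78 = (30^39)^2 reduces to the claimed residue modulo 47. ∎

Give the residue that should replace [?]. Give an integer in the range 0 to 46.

Multiply the listed residues: 21 · 2 · 7 · 30 = 42 → 294 → 8820.
Reducing modulo 47: 8820 = 187·47 + 31, so 30^39 ≡ 31.

31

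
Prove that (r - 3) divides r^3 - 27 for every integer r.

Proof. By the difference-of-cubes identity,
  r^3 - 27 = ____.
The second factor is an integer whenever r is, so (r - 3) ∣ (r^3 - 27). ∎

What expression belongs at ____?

a^3 - b^3 = (a - b)(a^2 + ab + b^2). With a = r, b = 3:
r^3 - 27 = (r - 3)(r^2 + 3r + 9).

(r - 3)(r^2 + 3r + 9)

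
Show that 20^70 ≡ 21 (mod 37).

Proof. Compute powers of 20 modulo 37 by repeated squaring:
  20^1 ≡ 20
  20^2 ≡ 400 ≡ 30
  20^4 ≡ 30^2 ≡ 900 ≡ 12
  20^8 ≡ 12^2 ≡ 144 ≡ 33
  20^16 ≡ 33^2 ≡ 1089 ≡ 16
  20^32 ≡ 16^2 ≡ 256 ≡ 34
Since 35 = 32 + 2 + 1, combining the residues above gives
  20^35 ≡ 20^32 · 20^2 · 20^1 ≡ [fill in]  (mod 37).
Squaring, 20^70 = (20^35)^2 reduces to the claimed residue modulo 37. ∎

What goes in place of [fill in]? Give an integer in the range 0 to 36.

20^32 · 20^2 · 20^1 ≡ 34 · 30 · 20 = 20400.
20400 mod 37 = 13, so 20^35 ≡ 13 (mod 37).

13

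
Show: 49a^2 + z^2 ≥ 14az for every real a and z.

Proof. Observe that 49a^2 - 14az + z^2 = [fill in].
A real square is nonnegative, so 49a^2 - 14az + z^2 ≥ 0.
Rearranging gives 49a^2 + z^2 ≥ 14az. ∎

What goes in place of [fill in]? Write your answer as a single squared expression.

The leading and trailing coefficients are 7^2 and 1^2, and 14 = 2·7·1, so the trinomial is (7a - z)^2.
Hence 49a^2 - 14az + z^2 ≥ 0.

(7a - z)^2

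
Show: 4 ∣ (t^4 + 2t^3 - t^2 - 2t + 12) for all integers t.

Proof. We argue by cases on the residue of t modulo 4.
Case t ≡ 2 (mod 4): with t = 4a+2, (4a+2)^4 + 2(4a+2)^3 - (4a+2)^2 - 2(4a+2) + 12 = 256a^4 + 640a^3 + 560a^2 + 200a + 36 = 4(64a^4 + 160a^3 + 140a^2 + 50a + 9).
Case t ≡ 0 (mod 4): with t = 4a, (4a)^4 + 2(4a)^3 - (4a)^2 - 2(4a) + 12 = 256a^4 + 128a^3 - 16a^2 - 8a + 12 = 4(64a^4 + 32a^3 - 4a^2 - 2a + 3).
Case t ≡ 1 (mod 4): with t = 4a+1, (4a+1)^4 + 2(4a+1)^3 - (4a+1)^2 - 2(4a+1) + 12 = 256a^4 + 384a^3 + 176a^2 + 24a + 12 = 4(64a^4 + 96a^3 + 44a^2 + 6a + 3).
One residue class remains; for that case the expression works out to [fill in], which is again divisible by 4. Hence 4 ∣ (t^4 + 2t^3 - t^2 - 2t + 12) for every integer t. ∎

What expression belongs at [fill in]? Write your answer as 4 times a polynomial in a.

4(64a^4 + 224a^3 + 284a^2 + 154a + 33)

Only t ≡ 3 (mod 4) is unaccounted for. Put t = 4a+3:
(4a+3)^4 + 2(4a+3)^3 - (4a+3)^2 - 2(4a+3) + 12 expands to 256a^4 + 896a^3 + 1136a^2 + 616a + 132,
and factoring out 4 leaves 4(64a^4 + 224a^3 + 284a^2 + 154a + 33).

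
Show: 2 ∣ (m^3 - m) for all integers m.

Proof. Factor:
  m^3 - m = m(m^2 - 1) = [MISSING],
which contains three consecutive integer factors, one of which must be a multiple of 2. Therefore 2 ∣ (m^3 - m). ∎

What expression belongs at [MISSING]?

(m - 1)m(m + 1)

m(m^2 - 1) = m(m - 1)(m + 1) = (m - 1)m(m + 1).
These three factors are consecutive integers, so their product is divisible by 2.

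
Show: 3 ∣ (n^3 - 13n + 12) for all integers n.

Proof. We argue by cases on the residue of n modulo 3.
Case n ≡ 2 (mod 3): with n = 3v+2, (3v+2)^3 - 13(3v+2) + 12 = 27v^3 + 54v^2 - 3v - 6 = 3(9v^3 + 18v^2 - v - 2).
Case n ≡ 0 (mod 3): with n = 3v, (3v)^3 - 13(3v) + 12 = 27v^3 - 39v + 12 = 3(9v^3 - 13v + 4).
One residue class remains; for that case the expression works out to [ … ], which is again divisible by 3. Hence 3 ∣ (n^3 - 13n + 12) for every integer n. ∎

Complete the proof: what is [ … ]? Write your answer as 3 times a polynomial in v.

3(9v^3 + 9v^2 - 10v)

Only n ≡ 1 (mod 3) is unaccounted for. Put n = 3v+1:
(3v+1)^3 - 13(3v+1) + 12 expands to 27v^3 + 27v^2 - 30v,
and factoring out 3 leaves 3(9v^3 + 9v^2 - 10v).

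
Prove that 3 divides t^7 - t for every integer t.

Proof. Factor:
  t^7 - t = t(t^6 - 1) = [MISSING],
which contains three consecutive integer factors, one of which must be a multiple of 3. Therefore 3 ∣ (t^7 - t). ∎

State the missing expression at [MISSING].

(t - 1)t(t + 1)(t^4 + t^2 + 1)

t^6 - 1 = (t^2 - 1)(t^4 + t^2 + 1), and t^2 - 1 = (t-1)(t+1).
So t(t^6 - 1) = (t - 1)t(t + 1)(t^4 + t^2 + 1).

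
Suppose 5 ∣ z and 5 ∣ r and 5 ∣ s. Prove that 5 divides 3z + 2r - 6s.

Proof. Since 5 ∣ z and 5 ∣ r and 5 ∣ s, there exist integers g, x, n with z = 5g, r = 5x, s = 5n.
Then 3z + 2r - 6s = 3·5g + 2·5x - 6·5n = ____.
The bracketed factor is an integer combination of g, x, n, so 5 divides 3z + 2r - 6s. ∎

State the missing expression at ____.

Each term has a factor of 5: 3·5g + 2·5x - 6·5n = 5·(3g - 6n + 2x).
Since 3g - 6n + 2x is an integer, 5 ∣ (3z + 2r - 6s).

5(3g - 6n + 2x)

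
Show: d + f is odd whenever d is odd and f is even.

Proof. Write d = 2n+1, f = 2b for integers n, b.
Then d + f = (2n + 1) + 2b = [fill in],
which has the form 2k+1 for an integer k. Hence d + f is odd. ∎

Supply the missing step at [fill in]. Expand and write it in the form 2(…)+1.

Expanding: (2n + 1) + 2b = 2b + 2n + 1.
Every term except the constant is even, so this is 2(b + n) + 1,
and b + n ∈ ℤ gives the required form.

2(b + n) + 1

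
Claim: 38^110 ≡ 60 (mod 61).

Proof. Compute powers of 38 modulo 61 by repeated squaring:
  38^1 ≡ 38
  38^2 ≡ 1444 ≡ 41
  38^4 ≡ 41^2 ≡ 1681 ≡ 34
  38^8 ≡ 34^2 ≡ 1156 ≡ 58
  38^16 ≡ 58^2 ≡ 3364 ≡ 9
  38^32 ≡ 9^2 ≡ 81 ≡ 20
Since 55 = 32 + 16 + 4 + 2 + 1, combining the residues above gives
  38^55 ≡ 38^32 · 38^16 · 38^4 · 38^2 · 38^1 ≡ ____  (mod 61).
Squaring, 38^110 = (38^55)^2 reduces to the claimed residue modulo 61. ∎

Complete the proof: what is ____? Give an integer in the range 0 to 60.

50

38^32 · 38^16 · 38^4 · 38^2 · 38^1 ≡ 20 · 9 · 34 · 41 · 38 = 9534960.
9534960 mod 61 = 50, so 38^55 ≡ 50 (mod 61).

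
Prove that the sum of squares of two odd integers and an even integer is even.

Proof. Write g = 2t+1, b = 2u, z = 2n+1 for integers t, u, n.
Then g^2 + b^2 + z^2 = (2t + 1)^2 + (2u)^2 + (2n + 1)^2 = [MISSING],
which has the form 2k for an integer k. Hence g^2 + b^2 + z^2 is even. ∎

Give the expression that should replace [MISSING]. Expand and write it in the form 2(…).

2(2n^2 + 2n + 2t^2 + 2t + 2u^2 + 1)

Expanding: (2t + 1)^2 + (2u)^2 + (2n + 1)^2 = 4n^2 + 4n + 4t^2 + 4t + 4u^2 + 2.
Every term is even; pulling out the factor of 2 gives 2(2n^2 + 2n + 2t^2 + 2t + 2u^2 + 1).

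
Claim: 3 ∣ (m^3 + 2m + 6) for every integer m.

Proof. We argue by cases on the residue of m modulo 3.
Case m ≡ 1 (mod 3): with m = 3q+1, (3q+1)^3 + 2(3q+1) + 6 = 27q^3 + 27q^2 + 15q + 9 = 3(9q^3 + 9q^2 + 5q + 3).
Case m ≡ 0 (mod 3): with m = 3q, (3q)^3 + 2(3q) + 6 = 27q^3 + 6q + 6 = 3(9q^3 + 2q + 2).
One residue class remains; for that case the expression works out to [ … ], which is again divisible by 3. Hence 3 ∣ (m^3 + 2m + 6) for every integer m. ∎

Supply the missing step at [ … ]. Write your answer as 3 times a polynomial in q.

The residues treated are {1, 0}, so the missing case is m ≡ 2 (mod 3); write m = 3q+2.
Then (3q+2)^3 + 2(3q+2) + 6 = 27q^3 + 54q^2 + 42q + 18 = 3(9q^3 + 18q^2 + 14q + 6).

3(9q^3 + 18q^2 + 14q + 6)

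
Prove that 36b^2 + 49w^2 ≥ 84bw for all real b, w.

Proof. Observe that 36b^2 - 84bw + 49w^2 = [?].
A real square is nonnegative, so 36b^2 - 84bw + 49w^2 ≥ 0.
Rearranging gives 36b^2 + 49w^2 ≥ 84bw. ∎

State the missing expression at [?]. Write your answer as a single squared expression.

The leading and trailing coefficients are 6^2 and 7^2, and 84 = 2·6·7, so the trinomial is (6b - 7w)^2.
Hence 36b^2 - 84bw + 49w^2 ≥ 0.

(6b - 7w)^2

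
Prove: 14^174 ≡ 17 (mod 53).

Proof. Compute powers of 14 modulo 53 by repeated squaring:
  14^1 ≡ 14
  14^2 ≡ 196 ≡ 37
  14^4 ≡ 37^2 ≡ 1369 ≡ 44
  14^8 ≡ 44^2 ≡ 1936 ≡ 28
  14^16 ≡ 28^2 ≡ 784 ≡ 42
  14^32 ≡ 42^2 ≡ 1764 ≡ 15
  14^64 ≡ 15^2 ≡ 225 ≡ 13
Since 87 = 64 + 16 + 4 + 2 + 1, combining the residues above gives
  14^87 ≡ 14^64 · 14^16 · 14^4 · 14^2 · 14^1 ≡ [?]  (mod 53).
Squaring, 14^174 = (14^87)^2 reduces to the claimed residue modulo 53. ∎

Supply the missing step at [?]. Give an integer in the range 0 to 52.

14^64 · 14^16 · 14^4 · 14^2 · 14^1 ≡ 13 · 42 · 44 · 37 · 14 = 12444432.
12444432 mod 53 = 32, so 14^87 ≡ 32 (mod 53).

32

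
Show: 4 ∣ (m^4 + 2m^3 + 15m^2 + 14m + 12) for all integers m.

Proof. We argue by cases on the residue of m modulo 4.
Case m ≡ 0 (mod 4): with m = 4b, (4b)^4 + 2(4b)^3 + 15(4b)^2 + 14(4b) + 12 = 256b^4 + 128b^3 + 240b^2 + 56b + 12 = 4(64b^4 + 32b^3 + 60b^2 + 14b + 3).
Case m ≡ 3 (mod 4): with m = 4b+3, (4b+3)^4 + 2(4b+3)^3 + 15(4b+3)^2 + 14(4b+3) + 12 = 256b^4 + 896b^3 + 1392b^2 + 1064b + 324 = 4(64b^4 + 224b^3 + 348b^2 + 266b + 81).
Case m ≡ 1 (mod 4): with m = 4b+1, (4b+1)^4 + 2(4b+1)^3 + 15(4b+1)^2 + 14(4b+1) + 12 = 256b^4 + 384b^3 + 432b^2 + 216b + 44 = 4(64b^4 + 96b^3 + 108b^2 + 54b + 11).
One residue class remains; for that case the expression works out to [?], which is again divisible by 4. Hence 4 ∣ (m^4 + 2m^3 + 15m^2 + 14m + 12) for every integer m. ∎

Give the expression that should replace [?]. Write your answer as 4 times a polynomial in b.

Only m ≡ 2 (mod 4) is unaccounted for. Put m = 4b+2:
(4b+2)^4 + 2(4b+2)^3 + 15(4b+2)^2 + 14(4b+2) + 12 expands to 256b^4 + 640b^3 + 816b^2 + 520b + 132,
and factoring out 4 leaves 4(64b^4 + 160b^3 + 204b^2 + 130b + 33).

4(64b^4 + 160b^3 + 204b^2 + 130b + 33)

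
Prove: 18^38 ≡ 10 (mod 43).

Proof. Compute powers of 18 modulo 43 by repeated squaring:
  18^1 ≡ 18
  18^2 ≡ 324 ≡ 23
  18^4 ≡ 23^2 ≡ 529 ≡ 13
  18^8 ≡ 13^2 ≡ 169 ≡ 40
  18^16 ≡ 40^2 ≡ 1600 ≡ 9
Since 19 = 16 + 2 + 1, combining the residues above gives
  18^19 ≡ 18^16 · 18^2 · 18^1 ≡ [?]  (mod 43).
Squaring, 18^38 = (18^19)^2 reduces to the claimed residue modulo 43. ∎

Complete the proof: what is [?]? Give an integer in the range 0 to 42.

Multiply the listed residues: 9 · 23 · 18 = 207 → 3726.
Reducing modulo 43: 3726 = 86·43 + 28, so 18^19 ≡ 28.

28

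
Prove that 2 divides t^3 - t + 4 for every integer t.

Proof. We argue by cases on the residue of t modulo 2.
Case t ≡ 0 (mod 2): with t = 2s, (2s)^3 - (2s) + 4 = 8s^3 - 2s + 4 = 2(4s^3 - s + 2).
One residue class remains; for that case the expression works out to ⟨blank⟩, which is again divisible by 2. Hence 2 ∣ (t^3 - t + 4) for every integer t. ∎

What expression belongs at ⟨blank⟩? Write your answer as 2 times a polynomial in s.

2(4s^3 + 6s^2 + 2s + 2)

The residues treated are {0}, so the missing case is t ≡ 1 (mod 2); write t = 2s+1.
Then (2s+1)^3 - (2s+1) + 4 = 8s^3 + 12s^2 + 4s + 4 = 2(4s^3 + 6s^2 + 2s + 2).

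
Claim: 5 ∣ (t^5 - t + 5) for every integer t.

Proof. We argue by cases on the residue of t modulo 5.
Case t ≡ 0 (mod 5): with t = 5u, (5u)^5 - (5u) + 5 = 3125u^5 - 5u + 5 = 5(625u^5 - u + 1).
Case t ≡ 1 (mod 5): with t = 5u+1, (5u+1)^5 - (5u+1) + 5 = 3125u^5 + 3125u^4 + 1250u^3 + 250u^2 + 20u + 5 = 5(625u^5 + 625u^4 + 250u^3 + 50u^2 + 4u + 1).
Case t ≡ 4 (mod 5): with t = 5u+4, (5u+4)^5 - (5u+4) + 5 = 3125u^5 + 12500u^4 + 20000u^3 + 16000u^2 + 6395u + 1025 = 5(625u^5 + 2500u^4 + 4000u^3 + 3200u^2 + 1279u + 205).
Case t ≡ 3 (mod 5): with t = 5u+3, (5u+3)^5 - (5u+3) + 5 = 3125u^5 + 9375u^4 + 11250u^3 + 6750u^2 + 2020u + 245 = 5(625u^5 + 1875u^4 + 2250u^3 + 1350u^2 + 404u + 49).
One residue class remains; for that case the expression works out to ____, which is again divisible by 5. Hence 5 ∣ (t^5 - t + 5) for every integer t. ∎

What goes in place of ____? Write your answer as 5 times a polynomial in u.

5(625u^5 + 1250u^4 + 1000u^3 + 400u^2 + 79u + 7)

Only t ≡ 2 (mod 5) is unaccounted for. Put t = 5u+2:
(5u+2)^5 - (5u+2) + 5 expands to 3125u^5 + 6250u^4 + 5000u^3 + 2000u^2 + 395u + 35,
and factoring out 5 leaves 5(625u^5 + 1250u^4 + 1000u^3 + 400u^2 + 79u + 7).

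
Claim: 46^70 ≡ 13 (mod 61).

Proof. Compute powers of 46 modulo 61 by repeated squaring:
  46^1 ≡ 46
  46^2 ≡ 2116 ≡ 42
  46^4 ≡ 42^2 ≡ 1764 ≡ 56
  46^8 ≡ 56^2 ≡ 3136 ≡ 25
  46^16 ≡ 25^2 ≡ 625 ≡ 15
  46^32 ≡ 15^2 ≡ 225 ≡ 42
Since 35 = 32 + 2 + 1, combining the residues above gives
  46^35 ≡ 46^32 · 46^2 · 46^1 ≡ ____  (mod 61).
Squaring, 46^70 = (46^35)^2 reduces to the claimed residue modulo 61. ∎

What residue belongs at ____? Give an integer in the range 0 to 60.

14

Multiply the listed residues: 42 · 42 · 46 = 1764 → 81144.
Reducing modulo 61: 81144 = 1330·61 + 14, so 46^35 ≡ 14.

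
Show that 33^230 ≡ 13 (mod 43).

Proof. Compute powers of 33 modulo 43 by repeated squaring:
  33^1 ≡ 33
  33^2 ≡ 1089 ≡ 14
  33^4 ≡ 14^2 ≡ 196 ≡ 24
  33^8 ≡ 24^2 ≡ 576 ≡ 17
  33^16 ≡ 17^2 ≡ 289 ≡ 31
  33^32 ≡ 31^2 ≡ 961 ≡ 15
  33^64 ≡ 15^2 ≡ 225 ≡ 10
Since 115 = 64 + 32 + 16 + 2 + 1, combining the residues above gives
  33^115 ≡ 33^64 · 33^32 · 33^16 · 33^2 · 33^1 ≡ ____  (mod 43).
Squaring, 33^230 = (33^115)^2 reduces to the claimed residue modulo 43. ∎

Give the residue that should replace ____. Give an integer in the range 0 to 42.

20

33^64 · 33^32 · 33^16 · 33^2 · 33^1 ≡ 10 · 15 · 31 · 14 · 33 = 2148300.
2148300 mod 43 = 20, so 33^115 ≡ 20 (mod 43).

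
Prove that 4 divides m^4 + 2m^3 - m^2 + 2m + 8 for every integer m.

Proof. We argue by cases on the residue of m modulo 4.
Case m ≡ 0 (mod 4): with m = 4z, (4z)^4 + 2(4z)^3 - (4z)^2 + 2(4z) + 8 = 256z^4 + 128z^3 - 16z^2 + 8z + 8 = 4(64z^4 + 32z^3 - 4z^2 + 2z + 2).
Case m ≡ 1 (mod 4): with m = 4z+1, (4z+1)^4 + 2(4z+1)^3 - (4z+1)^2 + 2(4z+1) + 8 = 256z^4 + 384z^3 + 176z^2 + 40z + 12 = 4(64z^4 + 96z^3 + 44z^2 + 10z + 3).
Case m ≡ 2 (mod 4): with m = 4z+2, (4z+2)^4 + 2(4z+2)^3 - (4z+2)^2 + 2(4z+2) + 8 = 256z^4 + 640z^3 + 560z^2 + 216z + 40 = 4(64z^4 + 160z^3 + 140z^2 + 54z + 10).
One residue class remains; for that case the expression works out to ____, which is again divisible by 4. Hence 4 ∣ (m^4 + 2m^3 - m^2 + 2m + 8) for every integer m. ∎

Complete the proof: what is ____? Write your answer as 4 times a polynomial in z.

The residues treated are {0, 1, 2}, so the missing case is m ≡ 3 (mod 4); write m = 4z+3.
Then (4z+3)^4 + 2(4z+3)^3 - (4z+3)^2 + 2(4z+3) + 8 = 256z^4 + 896z^3 + 1136z^2 + 632z + 140 = 4(64z^4 + 224z^3 + 284z^2 + 158z + 35).

4(64z^4 + 224z^3 + 284z^2 + 158z + 35)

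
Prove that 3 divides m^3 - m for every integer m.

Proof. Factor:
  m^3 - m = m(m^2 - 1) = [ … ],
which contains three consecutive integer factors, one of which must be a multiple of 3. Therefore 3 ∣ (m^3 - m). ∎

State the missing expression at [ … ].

m(m^2 - 1) = m(m - 1)(m + 1) = (m - 1)m(m + 1).
These three factors are consecutive integers, so their product is divisible by 3.

(m - 1)m(m + 1)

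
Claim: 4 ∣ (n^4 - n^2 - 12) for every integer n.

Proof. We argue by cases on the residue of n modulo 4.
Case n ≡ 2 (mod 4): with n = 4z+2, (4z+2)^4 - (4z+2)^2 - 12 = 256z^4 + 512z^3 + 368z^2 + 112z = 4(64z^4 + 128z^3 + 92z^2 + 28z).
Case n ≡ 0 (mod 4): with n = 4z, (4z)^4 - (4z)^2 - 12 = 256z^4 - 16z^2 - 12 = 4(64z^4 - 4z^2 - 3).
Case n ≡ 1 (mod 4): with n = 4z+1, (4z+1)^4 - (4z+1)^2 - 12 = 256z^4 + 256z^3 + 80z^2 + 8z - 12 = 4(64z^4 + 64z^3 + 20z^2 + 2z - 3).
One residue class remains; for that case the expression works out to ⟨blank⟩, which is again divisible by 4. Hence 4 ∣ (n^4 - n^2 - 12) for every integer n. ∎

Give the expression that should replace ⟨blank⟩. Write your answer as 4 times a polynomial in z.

Only n ≡ 3 (mod 4) is unaccounted for. Put n = 4z+3:
(4z+3)^4 - (4z+3)^2 - 12 expands to 256z^4 + 768z^3 + 848z^2 + 408z + 60,
and factoring out 4 leaves 4(64z^4 + 192z^3 + 212z^2 + 102z + 15).

4(64z^4 + 192z^3 + 212z^2 + 102z + 15)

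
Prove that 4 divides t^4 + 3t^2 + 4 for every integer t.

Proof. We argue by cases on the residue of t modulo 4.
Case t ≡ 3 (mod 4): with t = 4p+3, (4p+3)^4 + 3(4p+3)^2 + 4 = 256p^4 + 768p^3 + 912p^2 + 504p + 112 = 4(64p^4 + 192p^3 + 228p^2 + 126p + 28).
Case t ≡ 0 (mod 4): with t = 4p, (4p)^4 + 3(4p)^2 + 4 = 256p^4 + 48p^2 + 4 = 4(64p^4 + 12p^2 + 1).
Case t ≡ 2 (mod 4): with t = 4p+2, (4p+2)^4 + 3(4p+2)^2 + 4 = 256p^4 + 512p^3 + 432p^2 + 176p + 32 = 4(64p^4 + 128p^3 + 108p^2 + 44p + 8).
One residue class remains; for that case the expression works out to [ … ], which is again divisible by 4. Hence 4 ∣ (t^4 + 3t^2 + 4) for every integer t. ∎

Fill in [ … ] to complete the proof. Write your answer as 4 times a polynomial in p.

4(64p^4 + 64p^3 + 36p^2 + 10p + 2)

Only t ≡ 1 (mod 4) is unaccounted for. Put t = 4p+1:
(4p+1)^4 + 3(4p+1)^2 + 4 expands to 256p^4 + 256p^3 + 144p^2 + 40p + 8,
and factoring out 4 leaves 4(64p^4 + 64p^3 + 36p^2 + 10p + 2).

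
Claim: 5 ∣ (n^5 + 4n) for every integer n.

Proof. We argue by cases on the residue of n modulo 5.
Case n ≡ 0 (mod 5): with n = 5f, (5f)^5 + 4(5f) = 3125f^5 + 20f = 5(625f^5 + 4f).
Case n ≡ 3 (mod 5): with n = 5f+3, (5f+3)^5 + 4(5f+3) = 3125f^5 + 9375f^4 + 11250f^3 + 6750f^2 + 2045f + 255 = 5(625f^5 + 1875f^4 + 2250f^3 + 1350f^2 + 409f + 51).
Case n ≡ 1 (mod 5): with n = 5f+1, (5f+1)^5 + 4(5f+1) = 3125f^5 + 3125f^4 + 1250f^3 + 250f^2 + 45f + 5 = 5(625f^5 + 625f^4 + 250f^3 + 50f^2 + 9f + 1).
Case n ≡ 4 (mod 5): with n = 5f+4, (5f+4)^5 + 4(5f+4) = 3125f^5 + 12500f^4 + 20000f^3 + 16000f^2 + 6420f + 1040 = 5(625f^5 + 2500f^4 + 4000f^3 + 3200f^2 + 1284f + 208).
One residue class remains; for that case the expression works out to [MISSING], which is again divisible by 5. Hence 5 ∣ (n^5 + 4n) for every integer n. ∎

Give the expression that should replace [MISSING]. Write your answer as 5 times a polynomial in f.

Only n ≡ 2 (mod 5) is unaccounted for. Put n = 5f+2:
(5f+2)^5 + 4(5f+2) expands to 3125f^5 + 6250f^4 + 5000f^3 + 2000f^2 + 420f + 40,
and factoring out 5 leaves 5(625f^5 + 1250f^4 + 1000f^3 + 400f^2 + 84f + 8).

5(625f^5 + 1250f^4 + 1000f^3 + 400f^2 + 84f + 8)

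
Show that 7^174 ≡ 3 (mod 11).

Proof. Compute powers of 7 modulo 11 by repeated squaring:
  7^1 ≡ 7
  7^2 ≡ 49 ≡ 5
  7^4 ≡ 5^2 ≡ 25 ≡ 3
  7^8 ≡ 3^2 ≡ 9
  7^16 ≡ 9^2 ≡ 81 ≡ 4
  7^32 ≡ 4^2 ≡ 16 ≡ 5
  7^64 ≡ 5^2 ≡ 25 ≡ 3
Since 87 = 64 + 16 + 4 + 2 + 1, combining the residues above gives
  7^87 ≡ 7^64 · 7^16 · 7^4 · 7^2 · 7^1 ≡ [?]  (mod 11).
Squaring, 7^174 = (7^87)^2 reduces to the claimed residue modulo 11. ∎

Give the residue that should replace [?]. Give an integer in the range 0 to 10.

Multiply the listed residues: 3 · 4 · 3 · 5 · 7 = 12 → 36 → 180 → 1260.
Reducing modulo 11: 1260 = 114·11 + 6, so 7^87 ≡ 6.

6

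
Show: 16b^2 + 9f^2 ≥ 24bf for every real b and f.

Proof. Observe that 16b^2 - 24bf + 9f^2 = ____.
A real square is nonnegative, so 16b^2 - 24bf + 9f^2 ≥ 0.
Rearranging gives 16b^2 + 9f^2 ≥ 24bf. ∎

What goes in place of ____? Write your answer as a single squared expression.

16b^2 - 24bf + 9f^2 is a perfect-square trinomial: the outer terms are (4b)^2 and (3f)^2, and the cross term is -2·4b·3f.
So 16b^2 - 24bf + 9f^2 = (4b - 3f)^2 ≥ 0.

(4b - 3f)^2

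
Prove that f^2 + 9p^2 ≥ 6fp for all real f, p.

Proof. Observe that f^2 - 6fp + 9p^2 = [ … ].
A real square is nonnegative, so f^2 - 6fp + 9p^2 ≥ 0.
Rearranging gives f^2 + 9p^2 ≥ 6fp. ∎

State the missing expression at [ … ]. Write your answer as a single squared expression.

(f - 3p)^2

The leading and trailing coefficients are 1^2 and 3^2, and 6 = 2·1·3, so the trinomial is (f - 3p)^2.
Hence f^2 - 6fp + 9p^2 ≥ 0.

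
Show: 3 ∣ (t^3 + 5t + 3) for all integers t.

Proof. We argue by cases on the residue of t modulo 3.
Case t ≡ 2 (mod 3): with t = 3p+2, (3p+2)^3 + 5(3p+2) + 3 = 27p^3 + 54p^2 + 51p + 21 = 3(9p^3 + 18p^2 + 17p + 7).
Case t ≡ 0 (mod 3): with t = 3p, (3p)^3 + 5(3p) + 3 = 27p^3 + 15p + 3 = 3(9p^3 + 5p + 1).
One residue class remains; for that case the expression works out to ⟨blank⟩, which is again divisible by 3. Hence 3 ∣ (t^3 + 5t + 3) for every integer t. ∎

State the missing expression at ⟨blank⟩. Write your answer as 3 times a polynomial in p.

The residues treated are {2, 0}, so the missing case is t ≡ 1 (mod 3); write t = 3p+1.
Then (3p+1)^3 + 5(3p+1) + 3 = 27p^3 + 27p^2 + 24p + 9 = 3(9p^3 + 9p^2 + 8p + 3).

3(9p^3 + 9p^2 + 8p + 3)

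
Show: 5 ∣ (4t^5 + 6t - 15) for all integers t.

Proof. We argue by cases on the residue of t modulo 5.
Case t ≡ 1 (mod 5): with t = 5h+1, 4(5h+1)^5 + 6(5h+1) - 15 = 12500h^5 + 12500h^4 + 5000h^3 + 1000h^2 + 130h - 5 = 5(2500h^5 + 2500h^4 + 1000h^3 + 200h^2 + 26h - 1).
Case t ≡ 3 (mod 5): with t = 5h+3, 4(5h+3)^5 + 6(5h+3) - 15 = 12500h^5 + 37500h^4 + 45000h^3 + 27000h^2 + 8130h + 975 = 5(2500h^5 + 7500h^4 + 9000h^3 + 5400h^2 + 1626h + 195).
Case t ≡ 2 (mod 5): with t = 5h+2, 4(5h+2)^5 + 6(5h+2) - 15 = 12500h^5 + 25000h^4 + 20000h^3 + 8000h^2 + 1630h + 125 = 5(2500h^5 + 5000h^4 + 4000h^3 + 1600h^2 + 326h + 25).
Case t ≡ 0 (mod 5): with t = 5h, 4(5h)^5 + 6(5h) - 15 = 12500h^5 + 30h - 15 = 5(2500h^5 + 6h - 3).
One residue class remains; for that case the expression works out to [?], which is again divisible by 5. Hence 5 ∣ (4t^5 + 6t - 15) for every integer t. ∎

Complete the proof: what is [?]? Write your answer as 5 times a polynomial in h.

5(2500h^5 + 10000h^4 + 16000h^3 + 12800h^2 + 5126h + 821)

Only t ≡ 4 (mod 5) is unaccounted for. Put t = 5h+4:
4(5h+4)^5 + 6(5h+4) - 15 expands to 12500h^5 + 50000h^4 + 80000h^3 + 64000h^2 + 25630h + 4105,
and factoring out 5 leaves 5(2500h^5 + 10000h^4 + 16000h^3 + 12800h^2 + 5126h + 821).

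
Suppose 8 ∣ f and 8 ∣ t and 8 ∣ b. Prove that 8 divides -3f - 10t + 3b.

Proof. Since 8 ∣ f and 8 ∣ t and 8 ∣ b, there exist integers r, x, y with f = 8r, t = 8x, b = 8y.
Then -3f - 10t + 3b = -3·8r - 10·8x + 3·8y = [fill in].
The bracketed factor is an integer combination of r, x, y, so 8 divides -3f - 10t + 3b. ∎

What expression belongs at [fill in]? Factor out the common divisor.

8(-3r - 10x + 3y)

Each term has a factor of 8: -3·8r - 10·8x + 3·8y = 8·(-3r - 10x + 3y).
Since -3r - 10x + 3y is an integer, 8 ∣ (-3f - 10t + 3b).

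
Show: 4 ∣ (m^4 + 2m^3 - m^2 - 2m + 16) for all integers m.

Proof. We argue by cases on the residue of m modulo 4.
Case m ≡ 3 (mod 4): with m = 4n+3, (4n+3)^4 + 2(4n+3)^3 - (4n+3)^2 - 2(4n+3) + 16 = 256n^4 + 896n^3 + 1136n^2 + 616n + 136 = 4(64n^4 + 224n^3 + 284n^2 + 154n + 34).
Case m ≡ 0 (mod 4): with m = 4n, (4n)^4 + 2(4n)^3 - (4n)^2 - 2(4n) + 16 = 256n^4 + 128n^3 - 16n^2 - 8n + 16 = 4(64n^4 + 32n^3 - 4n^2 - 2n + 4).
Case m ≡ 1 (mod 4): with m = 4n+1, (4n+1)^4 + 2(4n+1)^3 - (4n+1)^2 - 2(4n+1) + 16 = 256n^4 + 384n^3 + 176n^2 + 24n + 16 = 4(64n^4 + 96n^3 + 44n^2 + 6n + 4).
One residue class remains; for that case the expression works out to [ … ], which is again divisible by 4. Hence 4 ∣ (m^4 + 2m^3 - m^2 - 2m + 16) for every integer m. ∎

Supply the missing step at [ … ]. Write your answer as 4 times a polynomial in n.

Only m ≡ 2 (mod 4) is unaccounted for. Put m = 4n+2:
(4n+2)^4 + 2(4n+2)^3 - (4n+2)^2 - 2(4n+2) + 16 expands to 256n^4 + 640n^3 + 560n^2 + 200n + 40,
and factoring out 4 leaves 4(64n^4 + 160n^3 + 140n^2 + 50n + 10).

4(64n^4 + 160n^3 + 140n^2 + 50n + 10)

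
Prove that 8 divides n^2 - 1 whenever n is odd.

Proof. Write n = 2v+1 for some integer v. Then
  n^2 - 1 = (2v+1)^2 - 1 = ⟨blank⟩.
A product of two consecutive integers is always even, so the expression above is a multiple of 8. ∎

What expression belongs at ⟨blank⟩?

4v(v + 1)

(2v+1)^2 - 1 = 4v^2 + 4v + 1 - 1 = 4v^2 + 4v = 4v(v+1).
Since v and v+1 are consecutive, v(v+1) is even, and 4·(even) is a multiple of 8.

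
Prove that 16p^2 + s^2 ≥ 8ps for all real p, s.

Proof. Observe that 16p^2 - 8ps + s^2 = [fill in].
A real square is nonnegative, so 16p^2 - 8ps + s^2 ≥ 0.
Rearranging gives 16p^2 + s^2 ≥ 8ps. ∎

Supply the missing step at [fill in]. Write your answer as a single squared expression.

16p^2 - 8ps + s^2 is a perfect-square trinomial: the outer terms are (4p)^2 and (s)^2, and the cross term is -2·4p·s.
So 16p^2 - 8ps + s^2 = (4p - s)^2 ≥ 0.

(4p - s)^2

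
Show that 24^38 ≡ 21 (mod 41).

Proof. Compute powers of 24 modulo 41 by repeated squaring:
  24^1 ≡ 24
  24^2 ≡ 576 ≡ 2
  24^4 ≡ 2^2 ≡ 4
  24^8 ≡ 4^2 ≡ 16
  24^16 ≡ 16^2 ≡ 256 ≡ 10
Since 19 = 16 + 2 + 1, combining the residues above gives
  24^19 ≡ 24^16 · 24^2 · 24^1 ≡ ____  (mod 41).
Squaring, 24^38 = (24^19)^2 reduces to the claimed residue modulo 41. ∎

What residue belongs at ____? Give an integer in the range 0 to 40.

24^16 · 24^2 · 24^1 ≡ 10 · 2 · 24 = 480.
480 mod 41 = 29, so 24^19 ≡ 29 (mod 41).

29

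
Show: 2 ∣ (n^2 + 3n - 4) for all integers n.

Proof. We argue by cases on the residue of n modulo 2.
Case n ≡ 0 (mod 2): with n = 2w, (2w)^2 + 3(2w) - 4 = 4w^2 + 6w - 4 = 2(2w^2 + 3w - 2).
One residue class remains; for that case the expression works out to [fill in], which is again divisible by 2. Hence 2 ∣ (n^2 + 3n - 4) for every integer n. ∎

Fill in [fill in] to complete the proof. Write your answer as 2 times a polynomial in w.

2(2w^2 + 5w)

The residues treated are {0}, so the missing case is n ≡ 1 (mod 2); write n = 2w+1.
Then (2w+1)^2 + 3(2w+1) - 4 = 4w^2 + 10w = 2(2w^2 + 5w).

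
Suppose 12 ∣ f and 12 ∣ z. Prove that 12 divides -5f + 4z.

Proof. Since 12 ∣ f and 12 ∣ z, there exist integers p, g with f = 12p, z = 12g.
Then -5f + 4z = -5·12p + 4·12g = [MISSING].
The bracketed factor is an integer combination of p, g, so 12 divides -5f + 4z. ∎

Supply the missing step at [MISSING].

Each term has a factor of 12: -5·12p + 4·12g = 12·(4g - 5p).
Since 4g - 5p is an integer, 12 ∣ (-5f + 4z).

12(4g - 5p)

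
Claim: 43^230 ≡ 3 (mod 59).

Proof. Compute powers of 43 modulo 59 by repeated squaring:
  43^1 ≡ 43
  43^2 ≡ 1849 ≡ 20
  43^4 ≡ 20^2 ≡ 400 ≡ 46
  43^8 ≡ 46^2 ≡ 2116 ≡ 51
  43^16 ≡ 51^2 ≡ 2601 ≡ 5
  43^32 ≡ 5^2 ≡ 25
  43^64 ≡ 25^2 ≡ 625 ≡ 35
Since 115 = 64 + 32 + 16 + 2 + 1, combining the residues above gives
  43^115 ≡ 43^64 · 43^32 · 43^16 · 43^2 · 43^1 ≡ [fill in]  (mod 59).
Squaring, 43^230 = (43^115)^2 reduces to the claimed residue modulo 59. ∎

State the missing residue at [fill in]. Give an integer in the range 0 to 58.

11

Multiply the listed residues: 35 · 25 · 5 · 20 · 43 = 875 → 4375 → 87500 → 3762500.
Reducing modulo 59: 3762500 = 63771·59 + 11, so 43^115 ≡ 11.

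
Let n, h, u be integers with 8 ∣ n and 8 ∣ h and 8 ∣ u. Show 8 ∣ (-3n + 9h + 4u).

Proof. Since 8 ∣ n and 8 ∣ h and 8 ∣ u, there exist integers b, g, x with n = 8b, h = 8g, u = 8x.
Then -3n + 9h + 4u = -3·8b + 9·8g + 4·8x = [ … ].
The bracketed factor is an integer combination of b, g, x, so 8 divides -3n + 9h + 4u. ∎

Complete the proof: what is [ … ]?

Pull the common 8 out of every term: -3·8b + 9·8g + 4·8x = 8(-3b + 9g + 4x).
-3b + 9g + 4x is an integer, which exhibits the divisibility.

8(-3b + 9g + 4x)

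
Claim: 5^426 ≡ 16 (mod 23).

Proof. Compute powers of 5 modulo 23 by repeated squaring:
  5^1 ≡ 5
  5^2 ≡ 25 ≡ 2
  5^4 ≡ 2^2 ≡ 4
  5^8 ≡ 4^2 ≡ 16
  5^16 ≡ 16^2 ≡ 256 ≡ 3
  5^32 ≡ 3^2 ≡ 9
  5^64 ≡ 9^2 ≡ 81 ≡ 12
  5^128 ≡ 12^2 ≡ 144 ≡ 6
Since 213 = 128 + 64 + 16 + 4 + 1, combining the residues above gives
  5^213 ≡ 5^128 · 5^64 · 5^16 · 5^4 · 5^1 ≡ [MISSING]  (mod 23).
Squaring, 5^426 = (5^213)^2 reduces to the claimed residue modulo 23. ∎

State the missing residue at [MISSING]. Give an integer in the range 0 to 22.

19

Multiply the listed residues: 6 · 12 · 3 · 4 · 5 = 72 → 216 → 864 → 4320.
Reducing modulo 23: 4320 = 187·23 + 19, so 5^213 ≡ 19.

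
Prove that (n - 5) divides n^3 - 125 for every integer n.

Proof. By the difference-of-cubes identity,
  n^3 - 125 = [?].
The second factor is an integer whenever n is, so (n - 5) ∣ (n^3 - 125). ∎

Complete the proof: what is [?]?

Polynomial division of n^3 - 125 by n - 5 leaves remainder 0 and quotient n^2 + 5n + 25.
Hence n^3 - 125 = (n - 5)(n^2 + 5n + 25).

(n - 5)(n^2 + 5n + 25)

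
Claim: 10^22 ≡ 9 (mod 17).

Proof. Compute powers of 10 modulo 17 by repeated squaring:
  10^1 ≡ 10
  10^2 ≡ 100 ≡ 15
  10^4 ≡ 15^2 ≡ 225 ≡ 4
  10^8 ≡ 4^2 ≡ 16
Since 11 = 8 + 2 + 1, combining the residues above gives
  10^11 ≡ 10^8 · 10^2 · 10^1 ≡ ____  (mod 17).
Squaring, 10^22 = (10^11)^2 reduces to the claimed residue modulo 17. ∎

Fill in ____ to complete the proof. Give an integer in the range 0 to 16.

10^8 · 10^2 · 10^1 ≡ 16 · 15 · 10 = 2400.
2400 mod 17 = 3, so 10^11 ≡ 3 (mod 17).

3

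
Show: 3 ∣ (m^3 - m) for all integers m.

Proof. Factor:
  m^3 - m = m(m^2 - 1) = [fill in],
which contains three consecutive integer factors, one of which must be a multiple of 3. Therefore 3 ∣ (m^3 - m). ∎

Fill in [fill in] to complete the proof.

(m - 1)m(m + 1)

m(m^2 - 1) = m(m - 1)(m + 1) = (m - 1)m(m + 1).
These three factors are consecutive integers, so their product is divisible by 3.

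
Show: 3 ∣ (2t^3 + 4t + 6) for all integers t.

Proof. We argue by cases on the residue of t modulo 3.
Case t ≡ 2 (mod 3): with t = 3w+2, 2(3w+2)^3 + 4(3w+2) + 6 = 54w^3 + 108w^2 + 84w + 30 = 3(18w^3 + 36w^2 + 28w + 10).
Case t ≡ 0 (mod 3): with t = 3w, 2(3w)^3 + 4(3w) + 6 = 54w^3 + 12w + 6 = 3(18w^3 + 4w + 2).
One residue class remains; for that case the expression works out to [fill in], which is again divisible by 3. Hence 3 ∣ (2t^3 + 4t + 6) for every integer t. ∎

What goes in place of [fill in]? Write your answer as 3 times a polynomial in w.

Only t ≡ 1 (mod 3) is unaccounted for. Put t = 3w+1:
2(3w+1)^3 + 4(3w+1) + 6 expands to 54w^3 + 54w^2 + 30w + 12,
and factoring out 3 leaves 3(18w^3 + 18w^2 + 10w + 4).

3(18w^3 + 18w^2 + 10w + 4)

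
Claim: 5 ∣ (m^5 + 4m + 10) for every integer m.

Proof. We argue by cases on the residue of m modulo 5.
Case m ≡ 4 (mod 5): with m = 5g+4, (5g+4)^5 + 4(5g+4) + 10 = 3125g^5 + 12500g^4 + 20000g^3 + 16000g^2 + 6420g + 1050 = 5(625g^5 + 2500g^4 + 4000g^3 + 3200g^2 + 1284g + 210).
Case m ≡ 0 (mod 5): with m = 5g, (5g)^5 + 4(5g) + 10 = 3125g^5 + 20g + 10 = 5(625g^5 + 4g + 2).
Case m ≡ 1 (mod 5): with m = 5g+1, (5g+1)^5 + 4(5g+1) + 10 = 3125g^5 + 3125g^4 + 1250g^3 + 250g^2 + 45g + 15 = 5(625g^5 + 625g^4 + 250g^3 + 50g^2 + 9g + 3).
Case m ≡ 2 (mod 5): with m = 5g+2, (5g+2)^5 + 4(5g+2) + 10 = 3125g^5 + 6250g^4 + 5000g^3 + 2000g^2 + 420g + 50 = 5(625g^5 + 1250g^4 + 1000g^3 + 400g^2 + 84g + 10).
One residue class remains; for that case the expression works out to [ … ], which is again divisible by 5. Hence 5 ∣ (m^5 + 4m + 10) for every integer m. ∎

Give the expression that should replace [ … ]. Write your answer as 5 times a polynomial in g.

5(625g^5 + 1875g^4 + 2250g^3 + 1350g^2 + 409g + 53)

The residues treated are {4, 0, 1, 2}, so the missing case is m ≡ 3 (mod 5); write m = 5g+3.
Then (5g+3)^5 + 4(5g+3) + 10 = 3125g^5 + 9375g^4 + 11250g^3 + 6750g^2 + 2045g + 265 = 5(625g^5 + 1875g^4 + 2250g^3 + 1350g^2 + 409g + 53).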